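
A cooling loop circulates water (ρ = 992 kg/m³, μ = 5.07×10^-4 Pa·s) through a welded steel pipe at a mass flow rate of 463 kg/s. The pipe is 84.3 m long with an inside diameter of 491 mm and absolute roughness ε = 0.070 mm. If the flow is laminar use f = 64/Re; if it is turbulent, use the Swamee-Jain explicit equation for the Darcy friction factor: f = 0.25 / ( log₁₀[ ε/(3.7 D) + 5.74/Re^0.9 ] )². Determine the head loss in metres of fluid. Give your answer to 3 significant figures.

A = πD²/4 = π(0.491)²/4 = 0.1893 m²; mean velocity V = ṁ/(ρA) = 463/(992 · 0.1893) = 2.465 m/s.
Reynolds number Re = ρVD/μ = 992 · 2.465 · 0.491 / 0.000507 = 2.368e+06.
Re > 4000 → turbulent. Relative roughness ε/D = 7e-05/0.491 = 0.000143. Swamee-Jain: f = 0.25/(log₁₀[0.000143/3.7 + 5.74/2.368e+06^0.9])² = 0.25/(log₁₀[3.85e-05 + 1.05e-05])² = 0.25/(-4.309)² = 0.01346.
Darcy-Weisbach: ΔP = f(L/D)(ρV²/2) = 0.01346·(84.3/0.491)·(992·2.465²/2) = 0.01346·171.7·3014 = 6966 Pa.
Head loss h_f = ΔP/(ρg) = 6966/(992·9.81) = 0.716 m.

h_f ≈ 0.716 m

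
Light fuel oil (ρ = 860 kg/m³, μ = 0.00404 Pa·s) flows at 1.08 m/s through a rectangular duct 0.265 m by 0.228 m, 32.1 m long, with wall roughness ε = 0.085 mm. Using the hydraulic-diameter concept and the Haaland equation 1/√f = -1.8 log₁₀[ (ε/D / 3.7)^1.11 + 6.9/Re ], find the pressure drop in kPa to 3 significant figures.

Hydraulic diameter D_h = 4A/P = 4·(0.265·0.228)/(2·(0.265+0.228)) = 0.2417/0.986 = 0.2451 m.
Re = ρVD_h/μ = 860·1.08·0.2451/0.00404 = 5.635e+04.
ε/D_h = 8.5e-05/0.2451 = 0.000347; Haaland gives 1/√f = -1.8 log₁₀[3.38e-05+0.000122] = 6.851, so f = 0.0213.
ΔP = f(L/D_h)(ρV²/2) = 0.0213·32.1/0.2451·501.6 = 1399 Pa.
ΔP = 1.40 kPa.

ΔP ≈ 1.40 kPa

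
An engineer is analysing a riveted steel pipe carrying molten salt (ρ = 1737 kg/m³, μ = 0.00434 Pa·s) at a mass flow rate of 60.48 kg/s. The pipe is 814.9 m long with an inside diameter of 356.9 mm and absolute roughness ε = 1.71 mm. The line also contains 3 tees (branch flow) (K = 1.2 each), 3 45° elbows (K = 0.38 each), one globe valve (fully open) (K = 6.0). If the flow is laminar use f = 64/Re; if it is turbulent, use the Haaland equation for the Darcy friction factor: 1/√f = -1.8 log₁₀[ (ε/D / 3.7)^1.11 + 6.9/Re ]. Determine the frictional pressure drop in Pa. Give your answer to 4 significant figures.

ΔP ≈ 8755 Pa

A = πD²/4 = π(0.3569)²/4 = 0.1 m²; mean velocity V = ṁ/(ρA) = 60.48/(1737 · 0.1) = 0.348 m/s.
Reynolds number Re = ρVD/μ = 1737 · 0.348 · 0.3569 / 0.00434 = 4.971e+04.
Re > 4000 → turbulent. Relative roughness ε/D = 0.00171/0.3569 = 0.00479. Haaland: 1/√f = -1.8 log₁₀[(0.00479/3.7)^1.11 + 6.9/4.971e+04] = -1.8 log₁₀[0.000623 + 0.000139] = 5.613, so f = 0.03175.
Total minor-loss coefficient ΣK = 3·1.2 + 3·0.38 + 1·6 = 10.7.
ΔP = [f·L/D + ΣK]·(ρV²/2) = [0.03175·814.9/0.3569 + 10.7]·(1737·0.348²/2) = [72.48 + 10.7]·105.2 = 8755 Pa.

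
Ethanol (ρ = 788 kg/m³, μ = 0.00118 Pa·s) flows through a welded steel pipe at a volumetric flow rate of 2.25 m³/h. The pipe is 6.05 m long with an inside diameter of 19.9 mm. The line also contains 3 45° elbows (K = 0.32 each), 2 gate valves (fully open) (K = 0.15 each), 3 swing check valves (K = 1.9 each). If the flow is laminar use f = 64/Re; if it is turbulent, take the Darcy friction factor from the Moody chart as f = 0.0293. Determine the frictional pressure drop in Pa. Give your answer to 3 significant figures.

ΔP ≈ 25200 Pa

Q = 2.25 m³/h = 2.25/3600 = 0.000625 m³/s.
Cross-sectional area A = πD²/4 = π(0.0199)²/4 = 0.000311 m²; mean velocity V = Q/A = 0.000625/0.000311 = 2.009 m/s.
Reynolds number Re = ρVD/μ = 788 · 2.009 · 0.0199 / 0.00118 = 2.67e+04.
Re > 4000 → turbulent; use the Moody-chart value f = 0.0293.
Total minor-loss coefficient ΣK = 3·0.32 + 2·0.15 + 3·1.9 = 6.96.
ΔP = [f·L/D + ΣK]·(ρV²/2) = [0.0293·6.05/0.0199 + 6.96]·(788·2.009²/2) = [8.908 + 6.96]·1591 = 2.525e+04 Pa.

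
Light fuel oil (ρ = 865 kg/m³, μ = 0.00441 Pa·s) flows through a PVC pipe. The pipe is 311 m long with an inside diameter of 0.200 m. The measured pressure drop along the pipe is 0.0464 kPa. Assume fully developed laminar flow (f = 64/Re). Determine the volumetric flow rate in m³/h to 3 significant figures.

For laminar flow, f = 64/Re with Re = ρVD/μ, so Darcy-Weisbach reduces to ΔP = 32μLV/D². Solving for V: V = ΔP·D²/(32μL) = 46.4·(0.2)²/(32·0.00441·311) = 0.04229 m/s.
Check: Re = ρVD/μ = 865·0.04229·0.2/0.00441 = 1659 < 2300, so the laminar assumption holds.
Q = V·A = 0.04229·(π/4·0.2²) = 0.001329 m³/s = 4.78 m³/h.

Q ≈ 4.78 m³/h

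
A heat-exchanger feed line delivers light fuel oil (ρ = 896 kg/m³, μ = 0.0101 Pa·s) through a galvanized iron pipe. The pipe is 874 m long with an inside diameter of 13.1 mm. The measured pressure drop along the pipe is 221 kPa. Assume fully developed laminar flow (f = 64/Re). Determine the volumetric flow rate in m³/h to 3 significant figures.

Q ≈ 0.0651 m³/h

For laminar flow, f = 64/Re with Re = ρVD/μ, so Darcy-Weisbach reduces to ΔP = 32μLV/D². Solving for V: V = ΔP·D²/(32μL) = 2.21e+05·(0.0131)²/(32·0.0101·874) = 0.1343 m/s.
Check: Re = ρVD/μ = 896·0.1343·0.0131/0.0101 = 156 < 2300, so the laminar assumption holds.
Q = V·A = 0.1343·(π/4·0.0131²) = 1.81e-05 m³/s = 0.0651 m³/h.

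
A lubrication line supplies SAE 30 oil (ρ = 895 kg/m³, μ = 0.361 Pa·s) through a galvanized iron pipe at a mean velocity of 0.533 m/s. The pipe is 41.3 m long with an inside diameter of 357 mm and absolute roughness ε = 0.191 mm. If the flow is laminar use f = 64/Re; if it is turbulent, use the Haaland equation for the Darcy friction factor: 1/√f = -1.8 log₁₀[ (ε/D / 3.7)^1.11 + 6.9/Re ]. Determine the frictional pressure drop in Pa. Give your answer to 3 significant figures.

Reynolds number Re = ρVD/μ = 895 · 0.533 · 0.357 / 0.361 = 471.7.
Re < 2300 → laminar flow, so f = 64/Re = 64/471.7 = 0.1357 (the turbulent correlation is not needed).
Darcy-Weisbach: ΔP = f(L/D)(ρV²/2) = 0.1357·(41.3/0.357)·(895·0.533²/2) = 0.1357·115.7·127.1 = 1995 Pa.

ΔP ≈ 2000 Pa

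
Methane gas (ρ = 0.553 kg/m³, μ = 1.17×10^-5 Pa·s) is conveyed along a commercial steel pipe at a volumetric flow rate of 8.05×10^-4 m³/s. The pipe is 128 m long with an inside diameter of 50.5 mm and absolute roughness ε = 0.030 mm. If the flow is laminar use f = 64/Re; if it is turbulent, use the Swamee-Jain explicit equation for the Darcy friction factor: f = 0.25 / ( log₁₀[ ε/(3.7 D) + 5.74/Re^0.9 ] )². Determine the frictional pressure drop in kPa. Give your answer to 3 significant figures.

ΔP ≈ 0.00755 kPa

Cross-sectional area A = πD²/4 = π(0.0505)²/4 = 0.002003 m²; mean velocity V = Q/A = 0.000805/0.002003 = 0.4019 m/s.
Reynolds number Re = ρVD/μ = 0.553 · 0.4019 · 0.0505 / 1.17e-05 = 959.3.
Re < 2300 → laminar flow, so f = 64/Re = 64/959.3 = 0.06672 (the turbulent correlation is not needed).
Darcy-Weisbach: ΔP = f(L/D)(ρV²/2) = 0.06672·(128/0.0505)·(0.553·0.4019²/2) = 0.06672·2535·0.04466 = 7.552 Pa.
ΔP = 7.552 Pa = 0.00755 kPa.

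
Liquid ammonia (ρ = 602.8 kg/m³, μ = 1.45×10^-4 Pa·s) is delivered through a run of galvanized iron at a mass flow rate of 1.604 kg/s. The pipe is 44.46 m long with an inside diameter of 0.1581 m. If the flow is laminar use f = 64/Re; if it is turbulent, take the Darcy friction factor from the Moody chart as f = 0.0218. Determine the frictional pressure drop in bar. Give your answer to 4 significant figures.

ΔP ≈ 3.395×10^-4 bar

A = πD²/4 = π(0.1581)²/4 = 0.01963 m²; mean velocity V = ṁ/(ρA) = 1.604/(602.8 · 0.01963) = 0.1355 m/s.
Reynolds number Re = ρVD/μ = 602.8 · 0.1355 · 0.1581 / 0.000145 = 8.909e+04.
Re > 4000 → turbulent; use the Moody-chart value f = 0.0218.
Darcy-Weisbach: ΔP = f(L/D)(ρV²/2) = 0.0218·(44.46/0.1581)·(602.8·0.1355²/2) = 0.0218·281.2·5.537 = 33.95 Pa.
ΔP = 33.95 Pa = 3.395×10^-4 bar.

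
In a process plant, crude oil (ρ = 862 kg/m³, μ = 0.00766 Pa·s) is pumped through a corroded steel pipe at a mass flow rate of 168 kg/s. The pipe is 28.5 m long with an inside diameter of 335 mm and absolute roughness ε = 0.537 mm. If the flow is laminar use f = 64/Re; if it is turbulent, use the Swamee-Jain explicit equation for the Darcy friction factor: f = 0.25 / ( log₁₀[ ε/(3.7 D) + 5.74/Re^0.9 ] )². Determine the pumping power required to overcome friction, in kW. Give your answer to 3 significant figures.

P ≈ 0.859 kW

A = πD²/4 = π(0.335)²/4 = 0.08814 m²; mean velocity V = ṁ/(ρA) = 168/(862 · 0.08814) = 2.211 m/s.
Reynolds number Re = ρVD/μ = 862 · 2.211 · 0.335 / 0.00766 = 8.336e+04.
Re > 4000 → turbulent. Relative roughness ε/D = 0.000537/0.335 = 0.0016. Swamee-Jain: f = 0.25/(log₁₀[0.0016/3.7 + 5.74/8.336e+04^0.9])² = 0.25/(log₁₀[0.000433 + 0.000214])² = 0.25/(-3.189)² = 0.02458.
Darcy-Weisbach: ΔP = f(L/D)(ρV²/2) = 0.02458·(28.5/0.335)·(862·2.211²/2) = 0.02458·85.07·2107 = 4407 Pa.
Q = ṁ/ρ = 168/862 = 0.1949 m³/s.
Pumping power P = QΔP = 0.1949·4407 = 858.9 W = 0.859 kW.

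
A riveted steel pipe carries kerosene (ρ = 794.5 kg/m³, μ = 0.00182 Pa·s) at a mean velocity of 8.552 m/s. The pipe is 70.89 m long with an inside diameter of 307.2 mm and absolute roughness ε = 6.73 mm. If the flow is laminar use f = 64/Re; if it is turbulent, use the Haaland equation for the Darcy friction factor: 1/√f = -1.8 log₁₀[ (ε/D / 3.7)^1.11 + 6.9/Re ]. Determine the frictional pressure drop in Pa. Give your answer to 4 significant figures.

ΔP ≈ 338700 Pa

Reynolds number Re = ρVD/μ = 794.5 · 8.552 · 0.3072 / 0.00182 = 1.147e+06.
Re > 4000 → turbulent. Relative roughness ε/D = 0.00673/0.3072 = 0.0219. Haaland: 1/√f = -1.8 log₁₀[(0.0219/3.7)^1.11 + 6.9/1.147e+06] = -1.8 log₁₀[0.00337 + 6.02e-06] = 4.449, so f = 0.05051.
Darcy-Weisbach: ΔP = f(L/D)(ρV²/2) = 0.05051·(70.89/0.3072)·(794.5·8.552²/2) = 0.05051·230.8·2.905e+04 = 3.387e+05 Pa.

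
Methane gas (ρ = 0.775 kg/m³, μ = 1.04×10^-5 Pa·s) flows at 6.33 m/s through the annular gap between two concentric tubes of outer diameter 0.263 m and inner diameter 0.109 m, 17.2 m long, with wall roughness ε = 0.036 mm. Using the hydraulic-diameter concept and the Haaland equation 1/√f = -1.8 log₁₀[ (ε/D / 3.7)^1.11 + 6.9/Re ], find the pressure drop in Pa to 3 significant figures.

Hydraulic diameter D_h = 4A/P = D_o - D_i = 0.263 - 0.109 = 0.154 m.
Re = ρVD_h/μ = 0.775·6.33·0.154/1.04e-05 = 7.264e+04.
ε/D_h = 3.6e-05/0.154 = 0.000234; Haaland gives 1/√f = -1.8 log₁₀[2.18e-05+9.5e-05] = 7.079, so f = 0.01996.
ΔP = f(L/D_h)(ρV²/2) = 0.01996·17.2/0.154·15.53 = 34.61 Pa.

ΔP ≈ 34.6 Pa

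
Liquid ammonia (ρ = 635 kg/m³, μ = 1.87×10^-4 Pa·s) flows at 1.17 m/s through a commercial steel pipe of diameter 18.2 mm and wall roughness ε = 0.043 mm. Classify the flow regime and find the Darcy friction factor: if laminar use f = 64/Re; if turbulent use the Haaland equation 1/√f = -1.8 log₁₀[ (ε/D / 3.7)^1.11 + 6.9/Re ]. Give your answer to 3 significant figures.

f ≈ 0.0264

Re = ρVD/μ = 635·1.17·0.0182/0.000187 = 7.231e+04.
Re > 4000 → turbulent. ε/D = 4.3e-05/0.0182 = 0.00236; Haaland: 1/√f = -1.8 log₁₀[0.000284 + 9.54e-05] = 6.157, so f = 0.02638.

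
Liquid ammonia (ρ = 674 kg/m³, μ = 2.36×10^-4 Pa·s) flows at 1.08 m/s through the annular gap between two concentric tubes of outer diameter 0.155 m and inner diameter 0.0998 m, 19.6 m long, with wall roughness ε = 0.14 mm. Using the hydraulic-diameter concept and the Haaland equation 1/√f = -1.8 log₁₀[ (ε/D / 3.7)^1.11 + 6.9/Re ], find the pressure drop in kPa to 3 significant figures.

ΔP ≈ 3.60 kPa

Hydraulic diameter D_h = 4A/P = D_o - D_i = 0.155 - 0.0998 = 0.0552 m.
Re = ρVD_h/μ = 674·1.08·0.0552/0.000236 = 1.703e+05.
ε/D_h = 0.00014/0.0552 = 0.00254; Haaland gives 1/√f = -1.8 log₁₀[0.000308+4.05e-05] = 6.225, so f = 0.02581.
ΔP = f(L/D_h)(ρV²/2) = 0.02581·19.6/0.0552·393.1 = 3602 Pa.
ΔP = 3.60 kPa.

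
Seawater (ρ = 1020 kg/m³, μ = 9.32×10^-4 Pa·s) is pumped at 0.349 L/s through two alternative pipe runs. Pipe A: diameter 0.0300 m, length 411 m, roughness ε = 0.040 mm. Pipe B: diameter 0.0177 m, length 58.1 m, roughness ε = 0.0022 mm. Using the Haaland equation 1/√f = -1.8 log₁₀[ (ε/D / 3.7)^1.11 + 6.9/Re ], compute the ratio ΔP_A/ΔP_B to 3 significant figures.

ΔP_A/ΔP_B ≈ 0.618

Pipe A: V = Q/A = 0.000349/0.0007069 = 0.4937 m/s; Re = 1.621e+04; ε/D = 0.00133; Haaland → f = 0.02941; ΔP_A = f(L/D)(ρV²/2) = 5.01e+04 Pa.
Pipe B: V = Q/A = 0.000349/0.0002461 = 1.418 m/s; Re = 2.748e+04; ε/D = 0.000124; Haaland → f = 0.02406; ΔP_B = f(L/D)(ρV²/2) = 8.102e+04 Pa.
ΔP_A/ΔP_B = 5.01e+04/8.102e+04 = 0.618.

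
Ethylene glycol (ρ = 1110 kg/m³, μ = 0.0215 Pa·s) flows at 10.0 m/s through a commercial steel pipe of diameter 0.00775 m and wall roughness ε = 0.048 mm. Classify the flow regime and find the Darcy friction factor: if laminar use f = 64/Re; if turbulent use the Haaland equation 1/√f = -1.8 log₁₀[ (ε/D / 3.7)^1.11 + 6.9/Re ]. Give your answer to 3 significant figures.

Re = ρVD/μ = 1110·10·0.00775/0.0215 = 4001.
Re > 4000 → turbulent. ε/D = 4.8e-05/0.00775 = 0.00619; Haaland: 1/√f = -1.8 log₁₀[0.000829 + 0.00172] = 4.667, so f = 0.04591.

f ≈ 0.0459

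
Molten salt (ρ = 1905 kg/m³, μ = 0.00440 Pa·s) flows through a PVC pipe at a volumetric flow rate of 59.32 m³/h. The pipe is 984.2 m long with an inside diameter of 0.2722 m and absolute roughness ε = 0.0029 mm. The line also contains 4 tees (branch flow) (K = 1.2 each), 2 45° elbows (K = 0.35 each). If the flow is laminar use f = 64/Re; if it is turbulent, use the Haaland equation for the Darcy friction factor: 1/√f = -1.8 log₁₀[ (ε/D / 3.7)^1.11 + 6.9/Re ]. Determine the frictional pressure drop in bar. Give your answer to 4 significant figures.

ΔP ≈ 0.06703 bar

Q = 59.32 m³/h = 59.32/3600 = 0.01648 m³/s.
Cross-sectional area A = πD²/4 = π(0.2722)²/4 = 0.05819 m²; mean velocity V = Q/A = 0.01648/0.05819 = 0.2832 m/s.
Reynolds number Re = ρVD/μ = 1905 · 0.2832 · 0.2722 / 0.0044 = 3.337e+04.
Re > 4000 → turbulent. Relative roughness ε/D = 2.9e-06/0.2722 = 1.07e-05. Haaland: 1/√f = -1.8 log₁₀[(1.07e-05/3.7)^1.11 + 6.9/3.337e+04] = -1.8 log₁₀[7.08e-07 + 0.000207] = 6.629, so f = 0.02275.
Total minor-loss coefficient ΣK = 4·1.2 + 2·0.35 = 5.5.
ΔP = [f·L/D + ΣK]·(ρV²/2) = [0.02275·984.2/0.2722 + 5.5]·(1905·0.2832²/2) = [82.27 + 5.5]·76.37 = 6703 Pa.
ΔP = 6703 Pa = 0.06703 bar.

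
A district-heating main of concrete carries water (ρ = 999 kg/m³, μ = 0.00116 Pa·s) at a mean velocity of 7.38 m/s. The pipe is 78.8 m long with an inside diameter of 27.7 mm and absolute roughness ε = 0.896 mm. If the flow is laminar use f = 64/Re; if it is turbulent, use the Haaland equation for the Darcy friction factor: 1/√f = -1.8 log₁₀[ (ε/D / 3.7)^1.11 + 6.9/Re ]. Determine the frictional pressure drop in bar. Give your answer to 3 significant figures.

ΔP ≈ 45.9 bar

Reynolds number Re = ρVD/μ = 999 · 7.38 · 0.0277 / 0.00116 = 1.761e+05.
Re > 4000 → turbulent. Relative roughness ε/D = 0.000896/0.0277 = 0.0323. Haaland: 1/√f = -1.8 log₁₀[(0.0323/3.7)^1.11 + 6.9/1.761e+05] = -1.8 log₁₀[0.00519 + 3.92e-05] = 4.107, so f = 0.05929.
Darcy-Weisbach: ΔP = f(L/D)(ρV²/2) = 0.05929·(78.8/0.0277)·(999·7.38²/2) = 0.05929·2845·2.72e+04 = 4.589e+06 Pa.
ΔP = 4.589e+06 Pa = 45.9 bar.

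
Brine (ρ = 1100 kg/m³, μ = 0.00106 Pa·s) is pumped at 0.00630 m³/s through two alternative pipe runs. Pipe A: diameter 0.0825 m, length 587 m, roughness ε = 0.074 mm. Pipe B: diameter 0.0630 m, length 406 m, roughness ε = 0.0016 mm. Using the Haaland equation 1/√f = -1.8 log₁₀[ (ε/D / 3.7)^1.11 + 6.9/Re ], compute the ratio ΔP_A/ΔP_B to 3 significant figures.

Pipe A: V = Q/A = 0.0063/0.005346 = 1.179 m/s; Re = 1.009e+05; ε/D = 0.000897; Haaland → f = 0.02158; ΔP_A = f(L/D)(ρV²/2) = 1.173e+05 Pa.
Pipe B: V = Q/A = 0.0063/0.003117 = 2.021 m/s; Re = 1.321e+05; ε/D = 2.54e-05; Haaland → f = 0.01695; ΔP_B = f(L/D)(ρV²/2) = 2.454e+05 Pa.
ΔP_A/ΔP_B = 1.173e+05/2.454e+05 = 0.478.

ΔP_A/ΔP_B ≈ 0.478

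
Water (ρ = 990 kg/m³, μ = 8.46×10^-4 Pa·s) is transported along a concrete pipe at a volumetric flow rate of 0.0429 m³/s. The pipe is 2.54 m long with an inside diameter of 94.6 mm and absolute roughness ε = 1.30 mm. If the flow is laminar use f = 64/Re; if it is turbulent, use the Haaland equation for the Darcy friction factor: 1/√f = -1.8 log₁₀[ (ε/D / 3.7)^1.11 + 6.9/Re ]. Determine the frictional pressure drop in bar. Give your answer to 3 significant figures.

Cross-sectional area A = πD²/4 = π(0.0946)²/4 = 0.007029 m²; mean velocity V = Q/A = 0.0429/0.007029 = 6.104 m/s.
Reynolds number Re = ρVD/μ = 990 · 6.104 · 0.0946 / 0.000846 = 6.757e+05.
Re > 4000 → turbulent. Relative roughness ε/D = 0.0013/0.0946 = 0.0137. Haaland: 1/√f = -1.8 log₁₀[(0.0137/3.7)^1.11 + 6.9/6.757e+05] = -1.8 log₁₀[0.00201 + 1.02e-05] = 4.851, so f = 0.04249.
Darcy-Weisbach: ΔP = f(L/D)(ρV²/2) = 0.04249·(2.54/0.0946)·(990·6.104²/2) = 0.04249·26.85·1.844e+04 = 2.104e+04 Pa.
ΔP = 2.104e+04 Pa = 0.210 bar.

ΔP ≈ 0.210 bar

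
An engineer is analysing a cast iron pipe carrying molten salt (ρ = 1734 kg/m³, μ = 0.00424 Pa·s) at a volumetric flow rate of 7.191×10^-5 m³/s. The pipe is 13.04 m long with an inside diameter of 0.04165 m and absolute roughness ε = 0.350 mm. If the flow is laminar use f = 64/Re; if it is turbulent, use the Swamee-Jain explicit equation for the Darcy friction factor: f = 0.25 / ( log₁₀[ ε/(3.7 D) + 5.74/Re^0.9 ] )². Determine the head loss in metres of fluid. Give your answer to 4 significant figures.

h_f ≈ 0.003165 m

Cross-sectional area A = πD²/4 = π(0.04165)²/4 = 0.001362 m²; mean velocity V = Q/A = 7.191e-05/0.001362 = 0.05278 m/s.
Reynolds number Re = ρVD/μ = 1734 · 0.05278 · 0.04165 / 0.00424 = 899.
Re < 2300 → laminar flow, so f = 64/Re = 64/899 = 0.07119 (the turbulent correlation is not needed).
Darcy-Weisbach: ΔP = f(L/D)(ρV²/2) = 0.07119·(13.04/0.04165)·(1734·0.05278²/2) = 0.07119·313.1·2.415 = 53.83 Pa.
Head loss h_f = ΔP/(ρg) = 53.83/(1734·9.81) = 0.003165 m.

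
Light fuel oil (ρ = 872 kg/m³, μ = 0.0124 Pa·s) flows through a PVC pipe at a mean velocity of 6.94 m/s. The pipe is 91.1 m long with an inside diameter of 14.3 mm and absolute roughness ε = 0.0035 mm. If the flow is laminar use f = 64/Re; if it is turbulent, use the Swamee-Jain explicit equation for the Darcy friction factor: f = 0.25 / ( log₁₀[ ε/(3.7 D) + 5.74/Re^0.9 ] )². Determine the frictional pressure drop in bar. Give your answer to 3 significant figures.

Reynolds number Re = ρVD/μ = 872 · 6.94 · 0.0143 / 0.0124 = 6979.
Re > 4000 → turbulent. Relative roughness ε/D = 3.5e-06/0.0143 = 0.000245. Swamee-Jain: f = 0.25/(log₁₀[0.000245/3.7 + 5.74/6979^0.9])² = 0.25/(log₁₀[6.62e-05 + 0.00199])² = 0.25/(-2.686)² = 0.03464.
Darcy-Weisbach: ΔP = f(L/D)(ρV²/2) = 0.03464·(91.1/0.0143)·(872·6.94²/2) = 0.03464·6371·2.1e+04 = 4.635e+06 Pa.
ΔP = 4.635e+06 Pa = 46.3 bar.

ΔP ≈ 46.3 bar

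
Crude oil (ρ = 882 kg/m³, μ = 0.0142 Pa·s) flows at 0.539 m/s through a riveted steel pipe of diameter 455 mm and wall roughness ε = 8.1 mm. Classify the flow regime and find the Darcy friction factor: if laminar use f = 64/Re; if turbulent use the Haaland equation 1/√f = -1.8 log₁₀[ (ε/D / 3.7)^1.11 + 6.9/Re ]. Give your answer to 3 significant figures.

Re = ρVD/μ = 882·0.539·0.455/0.0142 = 1.523e+04.
Re > 4000 → turbulent. ε/D = 0.0081/0.455 = 0.0178; Haaland: 1/√f = -1.8 log₁₀[0.00267 + 0.000453] = 4.509, so f = 0.0492.

f ≈ 0.0492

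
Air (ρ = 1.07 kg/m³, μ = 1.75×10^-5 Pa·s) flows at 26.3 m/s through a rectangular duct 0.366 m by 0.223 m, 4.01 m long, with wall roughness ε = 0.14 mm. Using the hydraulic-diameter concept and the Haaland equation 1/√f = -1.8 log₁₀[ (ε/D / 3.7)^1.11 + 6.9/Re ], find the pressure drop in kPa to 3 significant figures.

Hydraulic diameter D_h = 4A/P = 4·(0.366·0.223)/(2·(0.366+0.223)) = 0.3265/1.178 = 0.2771 m.
Re = ρVD_h/μ = 1.07·26.3·0.2771/1.75e-05 = 4.457e+05.
ε/D_h = 0.00014/0.2771 = 0.000505; Haaland gives 1/√f = -1.8 log₁₀[5.13e-05+1.55e-05] = 7.516, so f = 0.0177.
ΔP = f(L/D_h)(ρV²/2) = 0.0177·4.01/0.2771·370.1 = 94.79 Pa.
ΔP = 0.0948 kPa.

ΔP ≈ 0.0948 kPa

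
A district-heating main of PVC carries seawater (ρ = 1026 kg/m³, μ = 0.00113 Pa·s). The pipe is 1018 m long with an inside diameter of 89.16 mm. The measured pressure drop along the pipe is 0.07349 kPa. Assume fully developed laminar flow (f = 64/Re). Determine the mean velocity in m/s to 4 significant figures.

V ≈ 0.01587 m/s

For laminar flow, f = 64/Re with Re = ρVD/μ, so Darcy-Weisbach reduces to ΔP = 32μLV/D². Solving for V: V = ΔP·D²/(32μL) = 73.49·(0.08916)²/(32·0.00113·1018) = 0.01587 m/s.
Check: Re = ρVD/μ = 1026·0.01587·0.08916/0.00113 = 1285 < 2300, so the laminar assumption holds.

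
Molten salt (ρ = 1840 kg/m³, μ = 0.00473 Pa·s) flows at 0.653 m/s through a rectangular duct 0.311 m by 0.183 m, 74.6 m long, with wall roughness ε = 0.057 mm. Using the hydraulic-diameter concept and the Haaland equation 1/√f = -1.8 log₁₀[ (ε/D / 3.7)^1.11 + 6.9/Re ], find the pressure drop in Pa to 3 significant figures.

Hydraulic diameter D_h = 4A/P = 4·(0.311·0.183)/(2·(0.311+0.183)) = 0.2277/0.988 = 0.2304 m.
Re = ρVD_h/μ = 1840·0.653·0.2304/0.00473 = 5.853e+04.
ε/D_h = 5.7e-05/0.2304 = 0.000247; Haaland gives 1/√f = -1.8 log₁₀[2.32e-05+0.000118] = 6.931, so f = 0.02082.
ΔP = f(L/D_h)(ρV²/2) = 0.02082·74.6/0.2304·392.3 = 2644 Pa.

ΔP ≈ 2640 Pa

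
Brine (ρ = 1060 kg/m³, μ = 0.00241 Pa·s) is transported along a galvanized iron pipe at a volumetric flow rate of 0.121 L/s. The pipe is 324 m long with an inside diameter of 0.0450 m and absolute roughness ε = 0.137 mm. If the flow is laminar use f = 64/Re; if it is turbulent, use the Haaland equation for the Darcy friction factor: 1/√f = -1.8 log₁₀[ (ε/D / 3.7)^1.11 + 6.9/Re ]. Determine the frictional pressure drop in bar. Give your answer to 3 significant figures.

ΔP ≈ 0.00939 bar

Q = 0.121 L/s = 0.121/1000 = 0.000121 m³/s.
Cross-sectional area A = πD²/4 = π(0.045)²/4 = 0.00159 m²; mean velocity V = Q/A = 0.000121/0.00159 = 0.07608 m/s.
Reynolds number Re = ρVD/μ = 1060 · 0.07608 · 0.045 / 0.00241 = 1506.
Re < 2300 → laminar flow, so f = 64/Re = 64/1506 = 0.0425 (the turbulent correlation is not needed).
Darcy-Weisbach: ΔP = f(L/D)(ρV²/2) = 0.0425·(324/0.045)·(1060·0.07608²/2) = 0.0425·7200·3.068 = 938.8 Pa.
ΔP = 938.8 Pa = 0.00939 bar.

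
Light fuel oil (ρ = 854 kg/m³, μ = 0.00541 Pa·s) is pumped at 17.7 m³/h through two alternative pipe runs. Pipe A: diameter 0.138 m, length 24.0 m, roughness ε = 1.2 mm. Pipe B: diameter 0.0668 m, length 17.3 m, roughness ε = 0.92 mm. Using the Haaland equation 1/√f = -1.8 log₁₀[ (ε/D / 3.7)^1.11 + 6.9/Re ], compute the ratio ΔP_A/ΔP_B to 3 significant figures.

Pipe A: V = Q/A = 0.004917/0.01496 = 0.3287 m/s; Re = 7161; ε/D = 0.0087; Haaland → f = 0.04351; ΔP_A = f(L/D)(ρV²/2) = 349.2 Pa.
Pipe B: V = Q/A = 0.004917/0.003505 = 1.403 m/s; Re = 1.479e+04; ε/D = 0.0138; Haaland → f = 0.04545; ΔP_B = f(L/D)(ρV²/2) = 9893 Pa.
ΔP_A/ΔP_B = 349.2/9893 = 0.0353.

ΔP_A/ΔP_B ≈ 0.0353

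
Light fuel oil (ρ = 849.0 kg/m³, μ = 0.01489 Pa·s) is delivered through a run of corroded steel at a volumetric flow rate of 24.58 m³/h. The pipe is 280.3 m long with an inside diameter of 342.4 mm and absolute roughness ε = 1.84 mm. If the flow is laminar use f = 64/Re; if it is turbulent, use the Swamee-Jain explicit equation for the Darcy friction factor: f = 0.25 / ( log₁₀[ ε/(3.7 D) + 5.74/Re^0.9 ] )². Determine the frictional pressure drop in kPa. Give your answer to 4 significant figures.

Q = 24.58 m³/h = 24.58/3600 = 0.006828 m³/s.
Cross-sectional area A = πD²/4 = π(0.3424)²/4 = 0.09208 m²; mean velocity V = Q/A = 0.006828/0.09208 = 0.07415 m/s.
Reynolds number Re = ρVD/μ = 849 · 0.07415 · 0.3424 / 0.0149 = 1448.
Re < 2300 → laminar flow, so f = 64/Re = 64/1448 = 0.04421 (the turbulent correlation is not needed).
Darcy-Weisbach: ΔP = f(L/D)(ρV²/2) = 0.04421·(280.3/0.3424)·(849·0.07415²/2) = 0.04421·818.6·2.334 = 84.47 Pa.
ΔP = 84.47 Pa = 0.08447 kPa.

ΔP ≈ 0.08447 kPa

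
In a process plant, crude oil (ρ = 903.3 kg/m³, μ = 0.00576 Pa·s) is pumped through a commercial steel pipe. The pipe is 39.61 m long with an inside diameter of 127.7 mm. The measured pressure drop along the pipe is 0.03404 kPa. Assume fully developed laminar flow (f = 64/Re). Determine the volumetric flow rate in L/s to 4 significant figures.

For laminar flow, f = 64/Re with Re = ρVD/μ, so Darcy-Weisbach reduces to ΔP = 32μLV/D². Solving for V: V = ΔP·D²/(32μL) = 34.04·(0.1277)²/(32·0.00576·39.61) = 0.07603 m/s.
Check: Re = ρVD/μ = 903.3·0.07603·0.1277/0.00576 = 1523 < 2300, so the laminar assumption holds.
Q = V·A = 0.07603·(π/4·0.1277²) = 0.0009738 m³/s = 0.9738 L/s.

Q ≈ 0.9738 L/s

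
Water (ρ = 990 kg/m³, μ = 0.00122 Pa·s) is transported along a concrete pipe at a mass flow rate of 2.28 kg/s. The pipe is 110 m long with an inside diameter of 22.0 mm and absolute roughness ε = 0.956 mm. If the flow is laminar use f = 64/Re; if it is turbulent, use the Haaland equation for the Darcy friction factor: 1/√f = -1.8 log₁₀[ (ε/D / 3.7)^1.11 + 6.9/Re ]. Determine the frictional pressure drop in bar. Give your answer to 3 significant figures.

ΔP ≈ 61.3 bar

A = πD²/4 = π(0.022)²/4 = 0.0003801 m²; mean velocity V = ṁ/(ρA) = 2.28/(990 · 0.0003801) = 6.058 m/s.
Reynolds number Re = ρVD/μ = 990 · 6.058 · 0.022 / 0.00122 = 1.082e+05.
Re > 4000 → turbulent. Relative roughness ε/D = 0.000956/0.022 = 0.0435. Haaland: 1/√f = -1.8 log₁₀[(0.0435/3.7)^1.11 + 6.9/1.082e+05] = -1.8 log₁₀[0.0072 + 6.38e-05] = 3.85, so f = 0.06748.
Darcy-Weisbach: ΔP = f(L/D)(ρV²/2) = 0.06748·(110/0.022)·(990·6.058²/2) = 0.06748·5000·1.817e+04 = 6.13e+06 Pa.
ΔP = 6.13e+06 Pa = 61.3 bar.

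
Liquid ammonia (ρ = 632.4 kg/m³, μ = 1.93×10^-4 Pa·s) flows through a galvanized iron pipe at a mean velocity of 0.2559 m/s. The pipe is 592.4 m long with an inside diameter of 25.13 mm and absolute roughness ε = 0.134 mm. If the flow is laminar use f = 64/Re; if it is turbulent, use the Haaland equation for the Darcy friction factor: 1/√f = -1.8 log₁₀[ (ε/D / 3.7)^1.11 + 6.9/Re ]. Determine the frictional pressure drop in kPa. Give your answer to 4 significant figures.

ΔP ≈ 16.88 kPa

Reynolds number Re = ρVD/μ = 632.4 · 0.2559 · 0.02513 / 0.000193 = 2.107e+04.
Re > 4000 → turbulent. Relative roughness ε/D = 0.000134/0.02513 = 0.00533. Haaland: 1/√f = -1.8 log₁₀[(0.00533/3.7)^1.11 + 6.9/2.107e+04] = -1.8 log₁₀[0.000702 + 0.000327] = 5.378, so f = 0.03458.
Darcy-Weisbach: ΔP = f(L/D)(ρV²/2) = 0.03458·(592.4/0.02513)·(632.4·0.2559²/2) = 0.03458·2.357e+04·20.71 = 1.688e+04 Pa.
ΔP = 1.688e+04 Pa = 16.88 kPa.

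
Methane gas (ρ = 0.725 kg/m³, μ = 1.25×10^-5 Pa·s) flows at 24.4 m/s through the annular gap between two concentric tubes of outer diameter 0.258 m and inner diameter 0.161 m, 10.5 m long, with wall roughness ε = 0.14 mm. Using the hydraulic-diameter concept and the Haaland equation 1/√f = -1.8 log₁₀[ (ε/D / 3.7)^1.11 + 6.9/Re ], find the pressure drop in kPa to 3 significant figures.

ΔP ≈ 0.536 kPa

Hydraulic diameter D_h = 4A/P = D_o - D_i = 0.258 - 0.161 = 0.097 m.
Re = ρVD_h/μ = 0.725·24.4·0.097/1.25e-05 = 1.373e+05.
ε/D_h = 0.00014/0.097 = 0.00144; Haaland gives 1/√f = -1.8 log₁₀[0.000165+5.03e-05] = 6.602, so f = 0.02294.
ΔP = f(L/D_h)(ρV²/2) = 0.02294·10.5/0.097·215.8 = 535.9 Pa.
ΔP = 0.536 kPa.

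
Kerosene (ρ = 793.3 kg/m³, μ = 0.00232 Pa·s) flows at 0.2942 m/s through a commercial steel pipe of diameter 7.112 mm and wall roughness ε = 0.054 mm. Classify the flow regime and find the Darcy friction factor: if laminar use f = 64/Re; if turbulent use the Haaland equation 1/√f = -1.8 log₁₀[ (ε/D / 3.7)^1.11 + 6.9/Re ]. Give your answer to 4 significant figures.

f ≈ 0.08945

Re = ρVD/μ = 793.3·0.2942·0.007112/0.00232 = 715.5.
Re < 2300 → laminar, so f = 64/Re = 0.08945 (roughness is irrelevant in laminar flow).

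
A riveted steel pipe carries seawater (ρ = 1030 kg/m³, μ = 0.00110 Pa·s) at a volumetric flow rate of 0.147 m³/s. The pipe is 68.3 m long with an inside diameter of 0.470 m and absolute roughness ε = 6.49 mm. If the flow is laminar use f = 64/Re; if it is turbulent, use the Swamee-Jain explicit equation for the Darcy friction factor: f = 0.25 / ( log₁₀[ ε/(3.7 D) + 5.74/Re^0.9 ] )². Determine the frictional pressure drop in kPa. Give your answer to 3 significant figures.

ΔP ≈ 2.29 kPa

Cross-sectional area A = πD²/4 = π(0.47)²/4 = 0.1735 m²; mean velocity V = Q/A = 0.147/0.1735 = 0.8473 m/s.
Reynolds number Re = ρVD/μ = 1030 · 0.8473 · 0.47 / 0.0011 = 3.729e+05.
Re > 4000 → turbulent. Relative roughness ε/D = 0.00649/0.47 = 0.0138. Swamee-Jain: f = 0.25/(log₁₀[0.0138/3.7 + 5.74/3.729e+05^0.9])² = 0.25/(log₁₀[0.00373 + 5.55e-05])² = 0.25/(-2.422)² = 0.04263.
Darcy-Weisbach: ΔP = f(L/D)(ρV²/2) = 0.04263·(68.3/0.47)·(1030·0.8473²/2) = 0.04263·145.3·369.7 = 2290 Pa.
ΔP = 2290 Pa = 2.29 kPa.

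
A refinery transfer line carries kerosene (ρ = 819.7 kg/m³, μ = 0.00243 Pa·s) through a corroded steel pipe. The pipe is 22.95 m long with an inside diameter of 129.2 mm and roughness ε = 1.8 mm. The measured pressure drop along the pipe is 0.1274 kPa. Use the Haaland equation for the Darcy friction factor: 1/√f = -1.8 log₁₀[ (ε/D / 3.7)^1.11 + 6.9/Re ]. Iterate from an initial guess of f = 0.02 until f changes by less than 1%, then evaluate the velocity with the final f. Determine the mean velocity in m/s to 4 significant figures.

Rearranging Darcy-Weisbach: V = √(2·ΔP·D/(f·L·ρ)). With ε/D = 0.0018/0.1292 = 0.0139, iterate starting from f = 0.02:
  f = 0.02 → V = √(2·127.4·0.1292/(0.02·22.95·819.7)) = 0.2958 m/s; Re = ρVD/μ = 1.289e+04; f → 0.04603
  f = 0.04603 → V = 0.195 m/s; Re = 8498; f → 0.04764
  f = 0.04764 → V = 0.1916 m/s; Re = 8353; f → 0.04772
Converged (Δf/f < 1%). With the final f = 0.04772: V = √(2·127.4·0.1292/(0.04772·22.95·819.7)) = 0.1915 m/s.

V ≈ 0.1915 m/s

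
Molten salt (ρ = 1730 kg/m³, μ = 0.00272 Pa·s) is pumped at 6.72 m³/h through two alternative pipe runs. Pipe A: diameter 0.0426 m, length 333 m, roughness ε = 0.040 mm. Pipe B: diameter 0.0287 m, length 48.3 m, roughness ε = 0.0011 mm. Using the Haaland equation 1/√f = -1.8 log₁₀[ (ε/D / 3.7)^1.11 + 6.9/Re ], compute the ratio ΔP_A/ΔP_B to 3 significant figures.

ΔP_A/ΔP_B ≈ 1.15

Pipe A: V = Q/A = 0.001867/0.001425 = 1.31 m/s; Re = 3.548e+04; ε/D = 0.000939; Haaland → f = 0.0248; ΔP_A = f(L/D)(ρV²/2) = 2.876e+05 Pa.
Pipe B: V = Q/A = 0.001867/0.0006469 = 2.885 m/s; Re = 5.267e+04; ε/D = 3.83e-05; Haaland → f = 0.02057; ΔP_B = f(L/D)(ρV²/2) = 2.494e+05 Pa.
ΔP_A/ΔP_B = 2.876e+05/2.494e+05 = 1.15.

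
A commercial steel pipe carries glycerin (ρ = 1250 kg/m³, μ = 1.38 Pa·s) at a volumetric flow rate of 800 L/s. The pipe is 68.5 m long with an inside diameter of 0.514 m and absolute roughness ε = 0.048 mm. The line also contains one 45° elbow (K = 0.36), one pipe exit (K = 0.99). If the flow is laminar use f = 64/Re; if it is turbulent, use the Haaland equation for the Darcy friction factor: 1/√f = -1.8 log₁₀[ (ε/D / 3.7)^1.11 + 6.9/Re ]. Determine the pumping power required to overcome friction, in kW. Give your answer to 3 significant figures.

Q = 800 L/s = 800/1000 = 0.8 m³/s.
Cross-sectional area A = πD²/4 = π(0.514)²/4 = 0.2075 m²; mean velocity V = Q/A = 0.8/0.2075 = 3.855 m/s.
Reynolds number Re = ρVD/μ = 1250 · 3.855 · 0.514 / 1.38 = 1795.
Re < 2300 → laminar flow, so f = 64/Re = 64/1795 = 0.03565 (the turbulent correlation is not needed).
Total minor-loss coefficient ΣK = 1·0.36 + 1·0.99 = 1.35.
ΔP = [f·L/D + ΣK]·(ρV²/2) = [0.03565·68.5/0.514 + 1.35]·(1250·3.855²/2) = [4.752 + 1.35]·9290 = 5.669e+04 Pa.
Pumping power P = QΔP = 0.8·5.669e+04 = 45350 W = 45.3 kW.

P ≈ 45.3 kW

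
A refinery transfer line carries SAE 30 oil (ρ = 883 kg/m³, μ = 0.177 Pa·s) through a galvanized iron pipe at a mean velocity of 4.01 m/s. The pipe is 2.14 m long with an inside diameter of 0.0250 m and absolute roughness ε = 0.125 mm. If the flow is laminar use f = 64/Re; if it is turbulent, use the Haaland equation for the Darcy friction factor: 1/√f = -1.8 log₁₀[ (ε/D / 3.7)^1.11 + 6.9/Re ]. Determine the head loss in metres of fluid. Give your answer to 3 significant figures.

h_f ≈ 8.98 m

Reynolds number Re = ρVD/μ = 883 · 4.01 · 0.025 / 0.177 = 500.1.
Re < 2300 → laminar flow, so f = 64/Re = 64/500.1 = 0.128 (the turbulent correlation is not needed).
Darcy-Weisbach: ΔP = f(L/D)(ρV²/2) = 0.128·(2.14/0.025)·(883·4.01²/2) = 0.128·85.6·7099 = 7.777e+04 Pa.
Head loss h_f = ΔP/(ρg) = 7.777e+04/(883·9.81) = 8.98 m.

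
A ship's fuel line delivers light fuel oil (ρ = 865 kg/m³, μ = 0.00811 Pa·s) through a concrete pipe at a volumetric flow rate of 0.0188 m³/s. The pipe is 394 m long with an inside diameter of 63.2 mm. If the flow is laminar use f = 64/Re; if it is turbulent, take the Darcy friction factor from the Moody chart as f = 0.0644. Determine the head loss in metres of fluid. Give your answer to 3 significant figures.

Cross-sectional area A = πD²/4 = π(0.0632)²/4 = 0.003137 m²; mean velocity V = Q/A = 0.0188/0.003137 = 5.993 m/s.
Reynolds number Re = ρVD/μ = 865 · 5.993 · 0.0632 / 0.00811 = 4.04e+04.
Re > 4000 → turbulent; use the Moody-chart value f = 0.0644.
Darcy-Weisbach: ΔP = f(L/D)(ρV²/2) = 0.0644·(394/0.0632)·(865·5.993²/2) = 0.0644·6234·1.553e+04 = 6.236e+06 Pa.
Head loss h_f = ΔP/(ρg) = 6.236e+06/(865·9.81) = 735 m.

h_f ≈ 735 m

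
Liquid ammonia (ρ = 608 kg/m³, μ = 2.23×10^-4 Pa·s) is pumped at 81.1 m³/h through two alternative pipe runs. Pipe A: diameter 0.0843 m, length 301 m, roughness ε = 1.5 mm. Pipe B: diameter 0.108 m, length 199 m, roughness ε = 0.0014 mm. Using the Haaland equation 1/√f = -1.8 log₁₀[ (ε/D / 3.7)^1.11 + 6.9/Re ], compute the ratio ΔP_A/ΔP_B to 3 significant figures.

ΔP_A/ΔP_B ≈ 19.6

Pipe A: V = Q/A = 0.02253/0.005581 = 4.036 m/s; Re = 9.277e+05; ε/D = 0.0178; Haaland → f = 0.04667; ΔP_A = f(L/D)(ρV²/2) = 8.252e+05 Pa.
Pipe B: V = Q/A = 0.02253/0.009161 = 2.459 m/s; Re = 7.241e+05; ε/D = 1.3e-05; Haaland → f = 0.01243; ΔP_B = f(L/D)(ρV²/2) = 4.211e+04 Pa.
ΔP_A/ΔP_B = 8.252e+05/4.211e+04 = 19.6.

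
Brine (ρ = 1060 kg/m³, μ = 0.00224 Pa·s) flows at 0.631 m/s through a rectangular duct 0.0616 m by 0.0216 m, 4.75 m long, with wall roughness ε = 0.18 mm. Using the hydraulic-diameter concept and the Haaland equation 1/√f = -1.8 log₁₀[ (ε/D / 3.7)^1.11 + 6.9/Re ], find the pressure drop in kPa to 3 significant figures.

ΔP ≈ 1.20 kPa

Hydraulic diameter D_h = 4A/P = 4·(0.0616·0.0216)/(2·(0.0616+0.0216)) = 0.005322/0.1664 = 0.03198 m.
Re = ρVD_h/μ = 1060·0.631·0.03198/0.00224 = 9551.
ε/D_h = 0.00018/0.03198 = 0.00563; Haaland gives 1/√f = -1.8 log₁₀[0.000745+0.000722] = 5.1, so f = 0.03844.
ΔP = f(L/D_h)(ρV²/2) = 0.03844·4.75/0.03198·211 = 1205 Pa.
ΔP = 1.20 kPa.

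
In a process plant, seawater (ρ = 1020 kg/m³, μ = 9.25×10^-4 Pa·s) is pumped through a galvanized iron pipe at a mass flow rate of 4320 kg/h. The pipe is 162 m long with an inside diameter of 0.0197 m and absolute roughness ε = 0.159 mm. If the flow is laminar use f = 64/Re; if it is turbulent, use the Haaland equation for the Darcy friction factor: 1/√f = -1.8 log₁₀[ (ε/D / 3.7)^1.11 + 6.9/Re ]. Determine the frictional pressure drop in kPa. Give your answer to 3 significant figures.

ΔP ≈ 2260 kPa

ṁ = 4320 kg/h = 4320/3600 = 1.2 kg/s.
A = πD²/4 = π(0.0197)²/4 = 0.0003048 m²; mean velocity V = ṁ/(ρA) = 1.2/(1020 · 0.0003048) = 3.86 m/s.
Reynolds number Re = ρVD/μ = 1020 · 3.86 · 0.0197 / 0.000925 = 8.385e+04.
Re > 4000 → turbulent. Relative roughness ε/D = 0.000159/0.0197 = 0.00807. Haaland: 1/√f = -1.8 log₁₀[(0.00807/3.7)^1.11 + 6.9/8.385e+04] = -1.8 log₁₀[0.00111 + 8.23e-05] = 5.261, so f = 0.03612.
Darcy-Weisbach: ΔP = f(L/D)(ρV²/2) = 0.03612·(162/0.0197)·(1020·3.86²/2) = 0.03612·8223·7598 = 2.257e+06 Pa.
ΔP = 2.257e+06 Pa = 2260 kPa.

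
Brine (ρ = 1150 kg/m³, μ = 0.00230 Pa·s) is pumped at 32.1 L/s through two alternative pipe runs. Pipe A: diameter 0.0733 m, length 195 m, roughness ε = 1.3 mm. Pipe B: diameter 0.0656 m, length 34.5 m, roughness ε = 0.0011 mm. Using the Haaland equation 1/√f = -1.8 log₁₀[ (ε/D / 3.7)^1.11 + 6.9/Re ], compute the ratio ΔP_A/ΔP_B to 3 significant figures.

ΔP_A/ΔP_B ≈ 10.5

Pipe A: V = Q/A = 0.0321/0.00422 = 7.607 m/s; Re = 2.788e+05; ε/D = 0.0177; Haaland → f = 0.04671; ΔP_A = f(L/D)(ρV²/2) = 4.135e+06 Pa.
Pipe B: V = Q/A = 0.0321/0.00338 = 9.497 m/s; Re = 3.115e+05; ε/D = 1.68e-05; Haaland → f = 0.01438; ΔP_B = f(L/D)(ρV²/2) = 3.923e+05 Pa.
ΔP_A/ΔP_B = 4.135e+06/3.923e+05 = 10.5.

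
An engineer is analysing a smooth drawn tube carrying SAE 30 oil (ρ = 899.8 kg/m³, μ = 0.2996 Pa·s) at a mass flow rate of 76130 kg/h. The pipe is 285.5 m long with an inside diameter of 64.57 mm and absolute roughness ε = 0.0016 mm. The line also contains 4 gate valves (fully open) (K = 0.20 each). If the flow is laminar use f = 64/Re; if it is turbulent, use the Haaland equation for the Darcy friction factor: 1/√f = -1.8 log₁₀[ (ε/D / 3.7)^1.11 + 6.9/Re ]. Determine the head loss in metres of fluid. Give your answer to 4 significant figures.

ṁ = 76130 kg/h = 76130/3600 = 21.15 kg/s.
A = πD²/4 = π(0.06457)²/4 = 0.003275 m²; mean velocity V = ṁ/(ρA) = 21.15/(899.8 · 0.003275) = 7.177 m/s.
Reynolds number Re = ρVD/μ = 899.8 · 7.177 · 0.06457 / 0.3 = 1392.
Re < 2300 → laminar flow, so f = 64/Re = 64/1392 = 0.04598 (the turbulent correlation is not needed).
Total minor-loss coefficient ΣK = 4·0.2 = 0.8.
ΔP = [f·L/D + ΣK]·(ρV²/2) = [0.04598·285.5/0.06457 + 0.8]·(899.8·7.177²/2) = [203.3 + 0.8]·2.318e+04 = 4.73e+06 Pa.
Head loss h_f = ΔP/(ρg) = 4.73e+06/(899.8·9.81) = 535.9 m.

h_f ≈ 535.9 m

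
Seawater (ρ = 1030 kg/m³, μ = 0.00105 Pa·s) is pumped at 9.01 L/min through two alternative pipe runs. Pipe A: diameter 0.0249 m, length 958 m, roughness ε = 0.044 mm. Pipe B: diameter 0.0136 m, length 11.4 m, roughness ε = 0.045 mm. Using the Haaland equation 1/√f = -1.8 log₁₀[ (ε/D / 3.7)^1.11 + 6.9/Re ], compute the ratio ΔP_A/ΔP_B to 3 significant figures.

Pipe A: V = Q/A = 0.0001502/0.000487 = 0.3084 m/s; Re = 7532; ε/D = 0.00177; Haaland → f = 0.03547; ΔP_A = f(L/D)(ρV²/2) = 6.683e+04 Pa.
Pipe B: V = Q/A = 0.0001502/0.0001453 = 1.034 m/s; Re = 1.379e+04; ε/D = 0.00331; Haaland → f = 0.03341; ΔP_B = f(L/D)(ρV²/2) = 1.541e+04 Pa.
ΔP_A/ΔP_B = 6.683e+04/1.541e+04 = 4.34.

ΔP_A/ΔP_B ≈ 4.34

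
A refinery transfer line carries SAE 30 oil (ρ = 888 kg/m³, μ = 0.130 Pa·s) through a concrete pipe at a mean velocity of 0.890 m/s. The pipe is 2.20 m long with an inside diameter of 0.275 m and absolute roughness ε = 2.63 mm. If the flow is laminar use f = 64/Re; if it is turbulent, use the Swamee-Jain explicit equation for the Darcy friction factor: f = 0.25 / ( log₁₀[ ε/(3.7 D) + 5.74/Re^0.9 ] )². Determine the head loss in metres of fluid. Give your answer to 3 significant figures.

h_f ≈ 0.0124 m

Reynolds number Re = ρVD/μ = 888 · 0.89 · 0.275 / 0.13 = 1672.
Re < 2300 → laminar flow, so f = 64/Re = 64/1672 = 0.03828 (the turbulent correlation is not needed).
Darcy-Weisbach: ΔP = f(L/D)(ρV²/2) = 0.03828·(2.2/0.275)·(888·0.89²/2) = 0.03828·8·351.7 = 107.7 Pa.
Head loss h_f = ΔP/(ρg) = 107.7/(888·9.81) = 0.0124 m.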